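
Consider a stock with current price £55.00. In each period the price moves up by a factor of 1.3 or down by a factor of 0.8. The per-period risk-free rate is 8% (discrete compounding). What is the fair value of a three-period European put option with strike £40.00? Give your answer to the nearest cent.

Risk-neutral probability p = (1 + 0.08 − 0.8)/(1.3 − 0.8) = 0.2800/0.5000 = 0.5600
Terminal stock prices: S_uuu = 120.8, S_uud = 74.36, S_udd = 45.76, S_ddd = 28.16
Terminal payoffs (K − S): max(-80.84, 0) = 0, max(-34.36, 0) = 0, max(-5.76, 0) = 0, max(11.84, 0) = 11.84
Node uu (S = 92.95): V_uu = 1/1.08·[0.5600·0.0000 + 0.4400·0.0000] = 0.0000
Node ud (S = 57.2): V_ud = 1/1.08·[0.5600·0.0000 + 0.4400·0.0000] = 0.0000
Node dd (S = 35.2): V_dd = 1/1.08·[0.5600·0.0000 + 0.4400·11.8400] = 4.8237
Node u (S = 71.5): V_u = 1/1.08·[0.5600·0.0000 + 0.4400·0.0000] = 0.0000
Node d (S = 44): V_d = 1/1.08·[0.5600·0.0000 + 0.4400·4.8237] = 1.9652
Node 0 (S = 55): V_0 = 1/1.08·[0.5600·0.0000 + 0.4400·1.9652] = 0.8006

£0.80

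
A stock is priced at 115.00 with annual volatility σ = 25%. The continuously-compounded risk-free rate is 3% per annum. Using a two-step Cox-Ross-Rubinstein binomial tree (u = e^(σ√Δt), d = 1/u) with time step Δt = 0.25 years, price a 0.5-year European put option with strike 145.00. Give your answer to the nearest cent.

CRR parameters: u = e^(σ√Δt) = e^(0.25·√0.25) = 1.1331, d = 1/u = 0.8825
Per-period rate: rΔt = 0.03·0.25 = 0.0075, so R = e^0.0075 = 1.0075
Risk-neutral probability p = (e^0.0075 − 0.8825)/(1.1331 − 0.8825) = 0.1250/0.2507 = 0.4988
Terminal stock prices: S_uu = 147.7, S_ud = 115, S_dd = 89.56
Terminal payoffs (K − S): max(-2.663, 0) = 0, max(30, 0) = 30, max(55.44, 0) = 55.44
Node u (S = 130.3): V_u = e^(−0.0075)·[0.4988·0.0000 + 0.5012·30.0000] = 14.9229
Node d (S = 101.5): V_d = e^(−0.0075)·[0.4988·30.0000 + 0.5012·55.4379] = 42.4294
Node 0 (S = 115): V_0 = e^(−0.0075)·[0.4988·14.9229 + 0.5012·42.4294] = 28.4940

28.49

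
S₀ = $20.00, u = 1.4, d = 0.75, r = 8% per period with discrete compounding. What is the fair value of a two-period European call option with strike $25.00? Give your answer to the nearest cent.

$3.14

Risk-neutral probability p = (1 + 0.08 − 0.75)/(1.4 − 0.75) = 0.3300/0.6500 = 0.5077
Terminal stock prices: S_uu = 39.2, S_ud = 21, S_dd = 11.25
Terminal payoffs (S − K): max(14.2, 0) = 14.2, max(-4, 0) = 0, max(-13.75, 0) = 0
Node u (S = 28): V_u = 1/1.08·[0.5077·14.2000 + 0.4923·0.0000] = 6.6752
Node d (S = 15): V_d = 1/1.08·[0.5077·0.0000 + 0.4923·0.0000] = 0.0000
Node 0 (S = 20): V_0 = 1/1.08·[0.5077·6.6752 + 0.4923·0.0000] = 3.1379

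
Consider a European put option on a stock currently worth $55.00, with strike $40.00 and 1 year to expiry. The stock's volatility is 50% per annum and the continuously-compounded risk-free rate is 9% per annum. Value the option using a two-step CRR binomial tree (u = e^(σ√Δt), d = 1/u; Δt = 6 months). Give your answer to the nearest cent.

CRR parameters: u = e^(σ√Δt) = e^(0.5·√0.5) = 1.4241, d = 1/u = 0.7022
Per-period rate: rΔt = 0.09·0.5 = 0.045, so R = e^0.045 = 1.0460
Risk-neutral probability p = (e^0.045 − 0.7022)/(1.4241 − 0.7022) = 0.3438/0.7219 = 0.4763
Terminal stock prices: S_uu = 111.5, S_ud = 55, S_dd = 27.12
Terminal payoffs (K − S): max(-71.55, 0) = 0, max(-15, 0) = 0, max(12.88, 0) = 12.88
Node u (S = 78.33): V_u = e^(−0.045)·[0.4763·0.0000 + 0.5237·0.0000] = 0.0000
Node d (S = 38.62): V_d = e^(−0.045)·[0.4763·0.0000 + 0.5237·12.8812] = 6.4493
Node 0 (S = 55): V_0 = e^(−0.045)·[0.4763·0.0000 + 0.5237·6.4493] = 3.2290

$3.23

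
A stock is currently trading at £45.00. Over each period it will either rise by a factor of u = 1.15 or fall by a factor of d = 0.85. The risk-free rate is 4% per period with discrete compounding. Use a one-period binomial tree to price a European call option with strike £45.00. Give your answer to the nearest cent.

£4.11

Risk-neutral probability p = (1 + 0.04 − 0.85)/(1.15 − 0.85) = 0.1900/0.3000 = 0.6333
Terminal stock prices: S_u = 51.75, S_d = 38.25
Terminal payoffs (S − K): max(6.75, 0) = 6.75, max(-6.75, 0) = 0
Node 0 (S = 45): V_0 = 1/1.04·[0.6333·6.7500 + 0.3667·0.0000] = 4.1106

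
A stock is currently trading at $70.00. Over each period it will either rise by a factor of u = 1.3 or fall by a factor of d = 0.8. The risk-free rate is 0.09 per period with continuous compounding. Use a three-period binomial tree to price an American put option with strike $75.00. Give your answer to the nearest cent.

Risk-neutral probability p = (e^0.09 − 0.8)/(1.3 − 0.8) = 0.2942/0.5000 = 0.5883
Terminal stock prices: S_uuu = 153.8, S_uud = 94.64, S_udd = 58.24, S_ddd = 35.84
Terminal payoffs (K − S): max(-78.79, 0) = 0, max(-19.64, 0) = 0, max(16.76, 0) = 16.76, max(39.16, 0) = 39.16
Node uu (S = 118.3): continuation = e^(−0.09)·[0.5883·0.0000 + 0.4117·0.0000] = 0.0000; exercise value = 0.0000 ≤ continuation, so V_uu = 0.0000
Node ud (S = 72.8): continuation = e^(−0.09)·[0.5883·0.0000 + 0.4117·16.7600] = 6.3055; exercise value = 2.2000 ≤ continuation, so V_ud = 6.3055
Node dd (S = 44.8): continuation = e^(−0.09)·[0.5883·16.7600 + 0.4117·39.1600] = 23.7448; exercise value = 30.2000 > continuation, so V_dd = 30.2000 (exercise)
Node u (S = 91): continuation = e^(−0.09)·[0.5883·0.0000 + 0.4117·6.3055] = 2.3722; exercise value = 0.0000 ≤ continuation, so V_u = 2.3722
Node d (S = 56): continuation = e^(−0.09)·[0.5883·6.3055 + 0.4117·30.2000] = 14.7524; exercise value = 19.0000 > continuation, so V_d = 19.0000 (exercise)
Node 0 (S = 70): continuation = e^(−0.09)·[0.5883·2.3722 + 0.4117·19.0000] = 8.4238; exercise value = 5.0000 ≤ continuation, so V_0 = 8.4238

$8.42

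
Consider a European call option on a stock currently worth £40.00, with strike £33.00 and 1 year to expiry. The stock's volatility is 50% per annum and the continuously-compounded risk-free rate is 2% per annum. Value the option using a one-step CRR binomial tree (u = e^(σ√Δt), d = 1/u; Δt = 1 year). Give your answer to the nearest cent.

CRR parameters: u = e^(σ√Δt) = e^(0.5·√1) = 1.6487, d = 1/u = 0.6065
Per-period rate: rΔt = 0.02·1 = 0.02, so R = e^0.02 = 1.0202
Risk-neutral probability p = (e^0.02 − 0.6065)/(1.6487 − 0.6065) = 0.4137/1.0422 = 0.3969
Terminal stock prices: S_u = 65.95, S_d = 24.26
Terminal payoffs (S − K): max(32.95, 0) = 32.95, max(-8.739, 0) = 0
Node 0 (S = 40): V_0 = e^(−0.02)·[0.3969·32.9489 + 0.6031·0.0000] = 12.8192

£12.82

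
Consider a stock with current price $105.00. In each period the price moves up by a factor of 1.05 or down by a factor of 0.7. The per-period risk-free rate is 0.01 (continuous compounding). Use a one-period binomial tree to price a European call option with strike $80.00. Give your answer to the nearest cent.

Risk-neutral probability p = (e^0.01 − 0.7)/(1.05 − 0.7) = 0.3101/0.3500 = 0.8859
Terminal stock prices: S_u = 110.2, S_d = 73.5
Terminal payoffs (S − K): max(30.25, 0) = 30.25, max(-6.5, 0) = 0
Node 0 (S = 105): V_0 = e^(−0.01)·[0.8859·30.2500 + 0.1141·0.0000] = 26.5306

$26.53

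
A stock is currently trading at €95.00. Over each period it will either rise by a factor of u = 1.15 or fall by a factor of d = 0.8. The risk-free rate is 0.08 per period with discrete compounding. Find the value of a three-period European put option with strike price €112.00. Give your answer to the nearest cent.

Risk-neutral probability p = (1 + 0.08 − 0.8)/(1.15 − 0.8) = 0.2800/0.3500 = 0.8000
Terminal stock prices: S_uuu = 144.5, S_uud = 100.5, S_udd = 69.92, S_ddd = 48.64
Terminal payoffs (K − S): max(-32.48, 0) = 0, max(11.49, 0) = 11.49, max(42.08, 0) = 42.08, max(63.36, 0) = 63.36
Node uu (S = 125.6): V_uu = 1/1.08·[0.8000·0.0000 + 0.2000·11.4900] = 2.1278
Node ud (S = 87.4): V_ud = 1/1.08·[0.8000·11.4900 + 0.2000·42.0800] = 16.3037
Node dd (S = 60.8): V_dd = 1/1.08·[0.8000·42.0800 + 0.2000·63.3600] = 42.9037
Node u (S = 109.2): V_u = 1/1.08·[0.8000·2.1278 + 0.2000·16.3037] = 4.5953
Node d (S = 76): V_d = 1/1.08·[0.8000·16.3037 + 0.2000·42.9037] = 20.0219
Node 0 (S = 95): V_0 = 1/1.08·[0.8000·4.5953 + 0.2000·20.0219] = 7.1117

€7.11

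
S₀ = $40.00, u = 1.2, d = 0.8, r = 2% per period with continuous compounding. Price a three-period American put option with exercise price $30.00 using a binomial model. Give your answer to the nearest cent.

Risk-neutral probability p = (e^0.02 − 0.8)/(1.2 − 0.8) = 0.2202/0.4000 = 0.5505
Terminal stock prices: S_uuu = 69.12, S_uud = 46.08, S_udd = 30.72, S_ddd = 20.48
Terminal payoffs (K − S): max(-39.12, 0) = 0, max(-16.08, 0) = 0, max(-0.72, 0) = 0, max(9.52, 0) = 9.52
Node uu (S = 57.6): continuation = e^(−0.02)·[0.5505·0.0000 + 0.4495·0.0000] = 0.0000; exercise value = 0.0000 ≤ continuation, so V_uu = 0.0000
Node ud (S = 38.4): continuation = e^(−0.02)·[0.5505·0.0000 + 0.4495·0.0000] = 0.0000; exercise value = 0.0000 ≤ continuation, so V_ud = 0.0000
Node dd (S = 25.6): continuation = e^(−0.02)·[0.5505·0.0000 + 0.4495·9.5200] = 4.1945; exercise value = 4.4000 > continuation, so V_dd = 4.4000 (exercise)
Node u (S = 48): continuation = e^(−0.02)·[0.5505·0.0000 + 0.4495·0.0000] = 0.0000; exercise value = 0.0000 ≤ continuation, so V_u = 0.0000
Node d (S = 32): continuation = e^(−0.02)·[0.5505·0.0000 + 0.4495·4.4000] = 1.9386; exercise value = 0.0000 ≤ continuation, so V_d = 1.9386
Node 0 (S = 40): continuation = e^(−0.02)·[0.5505·0.0000 + 0.4495·1.9386] = 0.8541; exercise value = 0.0000 ≤ continuation, so V_0 = 0.8541

$0.85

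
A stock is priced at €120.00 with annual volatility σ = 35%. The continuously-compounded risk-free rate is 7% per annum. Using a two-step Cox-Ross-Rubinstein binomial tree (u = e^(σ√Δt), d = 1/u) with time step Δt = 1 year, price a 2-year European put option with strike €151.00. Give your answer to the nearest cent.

CRR parameters: u = e^(σ√Δt) = e^(0.35·√1) = 1.4191, d = 1/u = 0.7047
Per-period rate: rΔt = 0.07·1 = 0.07, so R = e^0.07 = 1.0725
Risk-neutral probability p = (e^0.07 − 0.7047)/(1.4191 − 0.7047) = 0.3678/0.7144 = 0.5149
Terminal stock prices: S_uu = 241.7, S_ud = 120, S_dd = 59.59
Terminal payoffs (K − S): max(-90.65, 0) = 0, max(31, 0) = 31, max(91.41, 0) = 91.41
Node u (S = 170.3): V_u = e^(−0.07)·[0.5149·0.0000 + 0.4851·31.0000] = 14.0220
Node d (S = 84.56): V_d = e^(−0.07)·[0.5149·31.0000 + 0.4851·91.4098] = 56.2289
Node 0 (S = 120): V_0 = e^(−0.07)·[0.5149·14.0220 + 0.4851·56.2289] = 32.1651

€32.17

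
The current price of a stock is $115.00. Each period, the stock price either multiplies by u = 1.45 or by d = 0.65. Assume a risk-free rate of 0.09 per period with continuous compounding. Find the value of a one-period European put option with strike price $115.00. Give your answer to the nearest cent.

Risk-neutral probability p = (e^0.09 − 0.65)/(1.45 − 0.65) = 0.4442/0.8000 = 0.5552
Terminal stock prices: S_u = 166.8, S_d = 74.75
Terminal payoffs (K − S): max(-51.75, 0) = 0, max(40.25, 0) = 40.25
Node 0 (S = 115): V_0 = e^(−0.09)·[0.5552·0.0000 + 0.4448·40.2500] = 16.3616

$16.36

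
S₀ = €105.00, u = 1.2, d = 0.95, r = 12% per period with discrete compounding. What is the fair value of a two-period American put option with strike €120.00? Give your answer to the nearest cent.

Risk-neutral probability p = (1 + 0.12 − 0.95)/(1.2 − 0.95) = 0.1700/0.2500 = 0.6800
Terminal stock prices: S_uu = 151.2, S_ud = 119.7, S_dd = 94.76
Terminal payoffs (K − S): max(-31.2, 0) = 0, max(0.3, 0) = 0.3, max(25.24, 0) = 25.24
Node u (S = 126): continuation = 1/1.12·[0.6800·0.0000 + 0.3200·0.3000] = 0.0857; exercise value = 0.0000 ≤ continuation, so V_u = 0.0857
Node d (S = 99.75): continuation = 1/1.12·[0.6800·0.3000 + 0.3200·25.2375] = 7.3929; exercise value = 20.2500 > continuation, so V_d = 20.2500 (exercise)
Node 0 (S = 105): continuation = 1/1.12·[0.6800·0.0857 + 0.3200·20.2500] = 5.8378; exercise value = 15.0000 > continuation, so V_0 = 15.0000 (exercise)

€15.00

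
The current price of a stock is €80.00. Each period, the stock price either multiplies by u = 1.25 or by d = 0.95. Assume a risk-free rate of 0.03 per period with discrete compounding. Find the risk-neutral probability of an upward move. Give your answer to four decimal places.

Risk-neutral probability p = (1 + 0.03 − 0.95)/(1.25 − 0.95) = 0.0800/0.3000 = 0.2667

p = 0.2667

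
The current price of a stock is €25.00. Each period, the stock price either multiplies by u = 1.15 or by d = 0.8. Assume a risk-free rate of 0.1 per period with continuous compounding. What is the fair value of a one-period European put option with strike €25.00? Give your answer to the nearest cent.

Risk-neutral probability p = (e^0.1 − 0.8)/(1.15 − 0.8) = 0.3052/0.3500 = 0.8719
Terminal stock prices: S_u = 28.75, S_d = 20
Terminal payoffs (K − S): max(-3.75, 0) = 0, max(5, 0) = 5
Node 0 (S = 25): V_0 = e^(−0.1)·[0.8719·0.0000 + 0.1281·5.0000] = 0.5795

€0.58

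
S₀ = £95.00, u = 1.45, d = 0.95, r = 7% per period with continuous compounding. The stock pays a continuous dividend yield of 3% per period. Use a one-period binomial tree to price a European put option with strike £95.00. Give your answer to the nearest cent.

£3.62

Per-period risk-free factor R = e^0.07 = 1.0725; dividend-adjusted growth = e^(0.07−0.03) = 1.0408.
Risk-neutral probability p = (1.0408 − 0.95)/(1.45 − 0.95) = 0.0908/0.5000 = 0.1816
Terminal stock prices: S_u = 137.8, S_d = 90.25
Terminal payoffs (K − S): max(-42.75, 0) = 0, max(4.75, 0) = 4.75
Node 0 (S = 95): V_0 = e^(−0.07)·[0.1816·0.0000 + 0.8184·4.7500] = 3.6245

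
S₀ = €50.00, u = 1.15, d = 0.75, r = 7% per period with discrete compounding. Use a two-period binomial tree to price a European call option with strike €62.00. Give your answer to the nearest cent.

Risk-neutral probability p = (1 + 0.07 − 0.75)/(1.15 − 0.75) = 0.3200/0.4000 = 0.8000
Terminal stock prices: S_uu = 66.12, S_ud = 43.12, S_dd = 28.12
Terminal payoffs (S − K): max(4.125, 0) = 4.125, max(-18.88, 0) = 0, max(-33.88, 0) = 0
Node u (S = 57.5): V_u = 1/1.07·[0.8000·4.1250 + 0.2000·0.0000] = 3.0841
Node d (S = 37.5): V_d = 1/1.07·[0.8000·0.0000 + 0.2000·0.0000] = 0.0000
Node 0 (S = 50): V_0 = 1/1.07·[0.8000·3.0841 + 0.2000·0.0000] = 2.3059

€2.31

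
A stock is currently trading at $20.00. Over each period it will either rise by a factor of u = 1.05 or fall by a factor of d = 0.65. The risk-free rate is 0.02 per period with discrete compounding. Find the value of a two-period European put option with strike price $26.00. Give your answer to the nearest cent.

Risk-neutral probability p = (1 + 0.02 − 0.65)/(1.05 − 0.65) = 0.3700/0.4000 = 0.9250
Terminal stock prices: S_uu = 22.05, S_ud = 13.65, S_dd = 8.45
Terminal payoffs (K − S): max(3.95, 0) = 3.95, max(12.35, 0) = 12.35, max(17.55, 0) = 17.55
Node u (S = 21): V_u = 1/1.02·[0.9250·3.9500 + 0.0750·12.3500] = 4.4902
Node d (S = 13): V_d = 1/1.02·[0.9250·12.3500 + 0.0750·17.5500] = 12.4902
Node 0 (S = 20): V_0 = 1/1.02·[0.9250·4.4902 + 0.0750·12.4902] = 4.9904

$4.99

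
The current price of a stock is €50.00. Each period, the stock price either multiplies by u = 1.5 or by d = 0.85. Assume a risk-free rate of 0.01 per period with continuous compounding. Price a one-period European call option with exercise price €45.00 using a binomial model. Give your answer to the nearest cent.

Risk-neutral probability p = (e^0.01 − 0.85)/(1.5 − 0.85) = 0.1601/0.6500 = 0.2462
Terminal stock prices: S_u = 75, S_d = 42.5
Terminal payoffs (S − K): max(30, 0) = 30, max(-2.5, 0) = 0
Node 0 (S = 50): V_0 = e^(−0.01)·[0.2462·30.0000 + 0.7538·0.0000] = 7.3134

€7.31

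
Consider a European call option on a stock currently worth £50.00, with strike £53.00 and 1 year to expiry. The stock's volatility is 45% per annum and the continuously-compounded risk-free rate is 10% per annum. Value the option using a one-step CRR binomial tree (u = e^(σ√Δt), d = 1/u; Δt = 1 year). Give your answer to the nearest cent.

£11.55

CRR parameters: u = e^(σ√Δt) = e^(0.45·√1) = 1.5683, d = 1/u = 0.6376
Per-period rate: rΔt = 0.1·1 = 0.1, so R = e^0.1 = 1.1052
Risk-neutral probability p = (e^0.1 − 0.6376)/(1.5683 − 0.6376) = 0.4675/0.9307 = 0.5024
Terminal stock prices: S_u = 78.42, S_d = 31.88
Terminal payoffs (S − K): max(25.42, 0) = 25.42, max(-21.12, 0) = 0
Node 0 (S = 50): V_0 = e^(−0.1)·[0.5024·25.4156 + 0.4976·0.0000] = 11.5529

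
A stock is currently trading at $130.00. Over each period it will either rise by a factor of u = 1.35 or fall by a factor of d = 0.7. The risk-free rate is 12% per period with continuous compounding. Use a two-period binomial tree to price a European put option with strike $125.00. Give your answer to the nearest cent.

Risk-neutral probability p = (e^0.12 − 0.7)/(1.35 − 0.7) = 0.4275/0.6500 = 0.6577
Terminal stock prices: S_uu = 236.9, S_ud = 122.8, S_dd = 63.7
Terminal payoffs (K − S): max(-111.9, 0) = 0, max(2.15, 0) = 2.15, max(61.3, 0) = 61.3
Node u (S = 175.5): V_u = e^(−0.12)·[0.6577·0.0000 + 0.3423·2.1500] = 0.6527
Node d (S = 91): V_d = e^(−0.12)·[0.6577·2.1500 + 0.3423·61.3000] = 19.8651
Node 0 (S = 130): V_0 = e^(−0.12)·[0.6577·0.6527 + 0.3423·19.8651] = 6.4119

$6.41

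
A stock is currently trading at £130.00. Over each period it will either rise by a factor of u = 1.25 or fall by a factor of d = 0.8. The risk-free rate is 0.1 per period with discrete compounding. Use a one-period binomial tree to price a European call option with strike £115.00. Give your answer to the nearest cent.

Risk-neutral probability p = (1 + 0.1 − 0.8)/(1.25 − 0.8) = 0.3000/0.4500 = 0.6667
Terminal stock prices: S_u = 162.5, S_d = 104
Terminal payoffs (S − K): max(47.5, 0) = 47.5, max(-11, 0) = 0
Node 0 (S = 130): V_0 = 1/1.1·[0.6667·47.5000 + 0.3333·0.0000] = 28.7879

£28.79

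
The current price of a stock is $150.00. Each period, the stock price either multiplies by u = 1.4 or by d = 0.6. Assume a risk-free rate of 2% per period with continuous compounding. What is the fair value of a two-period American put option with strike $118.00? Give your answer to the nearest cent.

Risk-neutral probability p = (e^0.02 − 0.6)/(1.4 − 0.6) = 0.4202/0.8000 = 0.5253
Terminal stock prices: S_uu = 294, S_ud = 126, S_dd = 54
Terminal payoffs (K − S): max(-176, 0) = 0, max(-8, 0) = 0, max(64, 0) = 64
Node u (S = 210): continuation = e^(−0.02)·[0.5253·0.0000 + 0.4747·0.0000] = 0.0000; exercise value = 0.0000 ≤ continuation, so V_u = 0.0000
Node d (S = 90): continuation = e^(−0.02)·[0.5253·0.0000 + 0.4747·64.0000] = 29.7823; exercise value = 28.0000 ≤ continuation, so V_d = 29.7823
Node 0 (S = 150): continuation = e^(−0.02)·[0.5253·0.0000 + 0.4747·29.7823] = 13.8591; exercise value = 0.0000 ≤ continuation, so V_0 = 13.8591

$13.86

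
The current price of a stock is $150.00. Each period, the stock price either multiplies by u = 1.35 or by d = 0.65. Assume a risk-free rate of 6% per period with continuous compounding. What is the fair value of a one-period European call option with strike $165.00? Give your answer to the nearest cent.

Risk-neutral probability p = (e^0.06 − 0.65)/(1.35 − 0.65) = 0.4118/0.7000 = 0.5883
Terminal stock prices: S_u = 202.5, S_d = 97.5
Terminal payoffs (S − K): max(37.5, 0) = 37.5, max(-67.5, 0) = 0
Node 0 (S = 150): V_0 = e^(−0.06)·[0.5883·37.5000 + 0.4117·0.0000] = 20.7778

$20.78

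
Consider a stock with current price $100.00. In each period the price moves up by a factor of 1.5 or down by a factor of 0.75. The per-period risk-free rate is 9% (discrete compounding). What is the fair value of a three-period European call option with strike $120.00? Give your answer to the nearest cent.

$28.33

Risk-neutral probability p = (1 + 0.09 − 0.75)/(1.5 − 0.75) = 0.3400/0.7500 = 0.4533
Terminal stock prices: S_uuu = 337.5, S_uud = 168.8, S_udd = 84.38, S_ddd = 42.19
Terminal payoffs (S − K): max(217.5, 0) = 217.5, max(48.75, 0) = 48.75, max(-35.62, 0) = 0, max(-77.81, 0) = 0
Node uu (S = 225): V_uu = 1/1.09·[0.4533·217.5000 + 0.5467·48.7500] = 114.9083
Node ud (S = 112.5): V_ud = 1/1.09·[0.4533·48.7500 + 0.5467·0.0000] = 20.2752
Node dd (S = 56.25): V_dd = 1/1.09·[0.4533·0.0000 + 0.5467·0.0000] = 0.0000
Node u (S = 150): V_u = 1/1.09·[0.4533·114.9083 + 0.5467·20.2752] = 57.9592
Node d (S = 75): V_d = 1/1.09·[0.4533·20.2752 + 0.5467·0.0000] = 8.4325
Node 0 (S = 100): V_0 = 1/1.09·[0.4533·57.9592 + 0.5467·8.4325] = 28.3345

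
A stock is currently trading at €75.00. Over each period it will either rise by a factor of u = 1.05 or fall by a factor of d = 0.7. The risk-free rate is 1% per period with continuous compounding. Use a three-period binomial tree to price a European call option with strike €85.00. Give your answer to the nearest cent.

€1.23

Risk-neutral probability p = (e^0.01 − 0.7)/(1.05 − 0.7) = 0.3101/0.3500 = 0.8859
Terminal stock prices: S_uuu = 86.82, S_uud = 57.88, S_udd = 38.59, S_ddd = 25.72
Terminal payoffs (S − K): max(1.822, 0) = 1.822, max(-27.12, 0) = 0, max(-46.41, 0) = 0, max(-59.28, 0) = 0
Node uu (S = 82.69): V_uu = e^(−0.01)·[0.8859·1.8219 + 0.1141·0.0000] = 1.5979
Node ud (S = 55.12): V_ud = e^(−0.01)·[0.8859·0.0000 + 0.1141·0.0000] = 0.0000
Node dd (S = 36.75): V_dd = e^(−0.01)·[0.8859·0.0000 + 0.1141·0.0000] = 0.0000
Node u (S = 78.75): V_u = e^(−0.01)·[0.8859·1.5979 + 0.1141·0.0000] = 1.4014
Node d (S = 52.5): V_d = e^(−0.01)·[0.8859·0.0000 + 0.1141·0.0000] = 0.0000
Node 0 (S = 75): V_0 = e^(−0.01)·[0.8859·1.4014 + 0.1141·0.0000] = 1.2291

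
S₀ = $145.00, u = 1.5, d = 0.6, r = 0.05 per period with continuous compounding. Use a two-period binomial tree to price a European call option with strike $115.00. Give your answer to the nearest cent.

Risk-neutral probability p = (e^0.05 − 0.6)/(1.5 − 0.6) = 0.4513/0.9000 = 0.5014
Terminal stock prices: S_uu = 326.2, S_ud = 130.5, S_dd = 52.2
Terminal payoffs (S − K): max(211.2, 0) = 211.2, max(15.5, 0) = 15.5, max(-62.8, 0) = 0
Node u (S = 217.5): V_u = e^(−0.05)·[0.5014·211.2500 + 0.4986·15.5000] = 108.1086
Node d (S = 87): V_d = e^(−0.05)·[0.5014·15.5000 + 0.4986·0.0000] = 7.3929
Node 0 (S = 145): V_0 = e^(−0.05)·[0.5014·108.1086 + 0.4986·7.3929] = 55.0695

$55.07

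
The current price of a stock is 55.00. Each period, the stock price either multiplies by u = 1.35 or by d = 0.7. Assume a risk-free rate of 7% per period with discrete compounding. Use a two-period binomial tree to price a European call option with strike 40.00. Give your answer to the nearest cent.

Risk-neutral probability p = (1 + 0.07 − 0.7)/(1.35 − 0.7) = 0.3700/0.6500 = 0.5692
Terminal stock prices: S_uu = 100.2, S_ud = 51.97, S_dd = 26.95
Terminal payoffs (S − K): max(60.24, 0) = 60.24, max(11.97, 0) = 11.97, max(-13.05, 0) = 0
Node u (S = 74.25): V_u = 1/1.07·[0.5692·60.2375 + 0.4308·11.9750] = 36.8668
Node d (S = 38.5): V_d = 1/1.07·[0.5692·11.9750 + 0.4308·0.0000] = 6.3706
Node 0 (S = 55): V_0 = 1/1.07·[0.5692·36.8668 + 0.4308·6.3706] = 22.1776

22.18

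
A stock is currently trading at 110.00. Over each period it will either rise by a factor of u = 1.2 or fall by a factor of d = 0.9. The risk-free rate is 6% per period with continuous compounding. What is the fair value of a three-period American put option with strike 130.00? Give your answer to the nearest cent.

Risk-neutral probability p = (e^0.06 − 0.9)/(1.2 − 0.9) = 0.1618/0.3000 = 0.5395
Terminal stock prices: S_uuu = 190.1, S_uud = 142.6, S_udd = 106.9, S_ddd = 80.19
Terminal payoffs (K − S): max(-60.08, 0) = 0, max(-12.56, 0) = 0, max(23.08, 0) = 23.08, max(49.81, 0) = 49.81
Node uu (S = 158.4): continuation = e^(−0.06)·[0.5395·0.0000 + 0.4605·0.0000] = 0.0000; exercise value = 0.0000 ≤ continuation, so V_uu = 0.0000
Node ud (S = 118.8): continuation = e^(−0.06)·[0.5395·0.0000 + 0.4605·23.0800] = 10.0104; exercise value = 11.2000 > continuation, so V_ud = 11.2000 (exercise)
Node dd (S = 89.1): continuation = e^(−0.06)·[0.5395·23.0800 + 0.4605·49.8100] = 33.3294; exercise value = 40.9000 > continuation, so V_dd = 40.9000 (exercise)
Node u (S = 132): continuation = e^(−0.06)·[0.5395·0.0000 + 0.4605·11.2000] = 4.8577; exercise value = 0.0000 ≤ continuation, so V_u = 4.8577
Node d (S = 99): continuation = e^(−0.06)·[0.5395·11.2000 + 0.4605·40.9000] = 23.4294; exercise value = 31.0000 > continuation, so V_d = 31.0000 (exercise)
Node 0 (S = 110): continuation = e^(−0.06)·[0.5395·4.8577 + 0.4605·31.0000] = 15.9134; exercise value = 20.0000 > continuation, so V_0 = 20.0000 (exercise)

20.00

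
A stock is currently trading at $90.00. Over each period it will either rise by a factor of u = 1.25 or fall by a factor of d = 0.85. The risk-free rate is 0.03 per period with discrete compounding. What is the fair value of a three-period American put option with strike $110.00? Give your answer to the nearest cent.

$21.47

Risk-neutral probability p = (1 + 0.03 − 0.85)/(1.25 − 0.85) = 0.1800/0.4000 = 0.4500
Terminal stock prices: S_uuu = 175.8, S_uud = 119.5, S_udd = 81.28, S_ddd = 55.27
Terminal payoffs (K − S): max(-65.78, 0) = 0, max(-9.531, 0) = 0, max(28.72, 0) = 28.72, max(54.73, 0) = 54.73
Node uu (S = 140.6): continuation = 1/1.03·[0.4500·0.0000 + 0.5500·0.0000] = 0.0000; exercise value = 0.0000 ≤ continuation, so V_uu = 0.0000
Node ud (S = 95.62): continuation = 1/1.03·[0.4500·0.0000 + 0.5500·28.7188] = 15.3353; exercise value = 14.3750 ≤ continuation, so V_ud = 15.3353
Node dd (S = 65.02): continuation = 1/1.03·[0.4500·28.7188 + 0.5500·54.7288] = 41.7711; exercise value = 44.9750 > continuation, so V_dd = 44.9750 (exercise)
Node u (S = 112.5): continuation = 1/1.03·[0.4500·0.0000 + 0.5500·15.3353] = 8.1887; exercise value = 0.0000 ≤ continuation, so V_u = 8.1887
Node d (S = 76.5): continuation = 1/1.03·[0.4500·15.3353 + 0.5500·44.9750] = 30.7156; exercise value = 33.5000 > continuation, so V_d = 33.5000 (exercise)
Node 0 (S = 90): continuation = 1/1.03·[0.4500·8.1887 + 0.5500·33.5000] = 21.4659; exercise value = 20.0000 ≤ continuation, so V_0 = 21.4659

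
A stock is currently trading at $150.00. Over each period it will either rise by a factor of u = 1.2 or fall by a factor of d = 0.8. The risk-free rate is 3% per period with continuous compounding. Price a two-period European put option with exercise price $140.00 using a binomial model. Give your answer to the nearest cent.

Risk-neutral probability p = (e^0.03 − 0.8)/(1.2 − 0.8) = 0.2305/0.4000 = 0.5761
Terminal stock prices: S_uu = 216, S_ud = 144, S_dd = 96
Terminal payoffs (K − S): max(-76, 0) = 0, max(-4, 0) = 0, max(44, 0) = 44
Node u (S = 180): V_u = e^(−0.03)·[0.5761·0.0000 + 0.4239·0.0000] = 0.0000
Node d (S = 120): V_d = e^(−0.03)·[0.5761·0.0000 + 0.4239·44.0000] = 18.0988
Node 0 (S = 150): V_0 = e^(−0.03)·[0.5761·0.0000 + 0.4239·18.0988] = 7.4447

$7.44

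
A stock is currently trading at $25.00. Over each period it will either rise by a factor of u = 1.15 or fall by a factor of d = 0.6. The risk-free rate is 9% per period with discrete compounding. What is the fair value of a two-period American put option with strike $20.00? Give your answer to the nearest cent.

Risk-neutral probability p = (1 + 0.09 − 0.6)/(1.15 − 0.6) = 0.4900/0.5500 = 0.8909
Terminal stock prices: S_uu = 33.06, S_ud = 17.25, S_dd = 9
Terminal payoffs (K − S): max(-13.06, 0) = 0, max(2.75, 0) = 2.75, max(11, 0) = 11
Node u (S = 28.75): continuation = 1/1.09·[0.8909·0.0000 + 0.1091·2.7500] = 0.2752; exercise value = 0.0000 ≤ continuation, so V_u = 0.2752
Node d (S = 15): continuation = 1/1.09·[0.8909·2.7500 + 0.1091·11.0000] = 3.3486; exercise value = 5.0000 > continuation, so V_d = 5.0000 (exercise)
Node 0 (S = 25): continuation = 1/1.09·[0.8909·0.2752 + 0.1091·5.0000] = 0.7254; exercise value = 0.0000 ≤ continuation, so V_0 = 0.7254

$0.73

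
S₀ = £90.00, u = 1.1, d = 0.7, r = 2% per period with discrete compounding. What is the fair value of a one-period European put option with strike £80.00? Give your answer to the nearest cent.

£3.33

Risk-neutral probability p = (1 + 0.02 − 0.7)/(1.1 − 0.7) = 0.3200/0.4000 = 0.8000
Terminal stock prices: S_u = 99, S_d = 63
Terminal payoffs (K − S): max(-19, 0) = 0, max(17, 0) = 17
Node 0 (S = 90): V_0 = 1/1.02·[0.8000·0.0000 + 0.2000·17.0000] = 3.3333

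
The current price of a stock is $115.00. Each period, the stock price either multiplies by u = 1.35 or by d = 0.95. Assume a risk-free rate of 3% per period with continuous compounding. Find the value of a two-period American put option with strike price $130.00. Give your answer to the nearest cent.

$16.09

Risk-neutral probability p = (e^0.03 − 0.95)/(1.35 − 0.95) = 0.0805/0.4000 = 0.2011
Terminal stock prices: S_uu = 209.6, S_ud = 147.5, S_dd = 103.8
Terminal payoffs (K − S): max(-79.59, 0) = 0, max(-17.49, 0) = 0, max(26.21, 0) = 26.21
Node u (S = 155.2): continuation = e^(−0.03)·[0.2011·0.0000 + 0.7989·0.0000] = 0.0000; exercise value = 0.0000 ≤ continuation, so V_u = 0.0000
Node d (S = 109.2): continuation = e^(−0.03)·[0.2011·0.0000 + 0.7989·26.2125] = 20.3213; exercise value = 20.7500 > continuation, so V_d = 20.7500 (exercise)
Node 0 (S = 115): continuation = e^(−0.03)·[0.2011·0.0000 + 0.7989·20.7500] = 16.0865; exercise value = 15.0000 ≤ continuation, so V_0 = 16.0865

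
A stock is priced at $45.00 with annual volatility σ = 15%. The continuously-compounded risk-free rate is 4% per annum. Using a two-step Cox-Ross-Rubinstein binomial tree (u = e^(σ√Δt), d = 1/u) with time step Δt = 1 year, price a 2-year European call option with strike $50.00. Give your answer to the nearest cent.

$3.55

CRR parameters: u = e^(σ√Δt) = e^(0.15·√1) = 1.1618, d = 1/u = 0.8607
Per-period rate: rΔt = 0.04·1 = 0.04, so R = e^0.04 = 1.0408
Risk-neutral probability p = (e^0.04 − 0.8607)/(1.1618 − 0.8607) = 0.1801/0.3011 = 0.5981
Terminal stock prices: S_uu = 60.74, S_ud = 45, S_dd = 33.34
Terminal payoffs (S − K): max(10.74, 0) = 10.74, max(-5, 0) = 0, max(-16.66, 0) = 0
Node u (S = 52.28): V_u = e^(−0.04)·[0.5981·10.7436 + 0.4019·0.0000] = 6.1738
Node d (S = 38.73): V_d = e^(−0.04)·[0.5981·0.0000 + 0.4019·0.0000] = 0.0000
Node 0 (S = 45): V_0 = e^(−0.04)·[0.5981·6.1738 + 0.4019·0.0000] = 3.5477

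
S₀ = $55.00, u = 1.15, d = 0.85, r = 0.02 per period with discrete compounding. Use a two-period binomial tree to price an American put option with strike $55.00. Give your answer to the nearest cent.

Risk-neutral probability p = (1 + 0.02 − 0.85)/(1.15 − 0.85) = 0.1700/0.3000 = 0.5667
Terminal stock prices: S_uu = 72.74, S_ud = 53.76, S_dd = 39.74
Terminal payoffs (K − S): max(-17.74, 0) = 0, max(1.238, 0) = 1.238, max(15.26, 0) = 15.26
Node u (S = 63.25): continuation = 1/1.02·[0.5667·0.0000 + 0.4333·1.2375] = 0.5257; exercise value = 0.0000 ≤ continuation, so V_u = 0.5257
Node d (S = 46.75): continuation = 1/1.02·[0.5667·1.2375 + 0.4333·15.2625] = 7.1716; exercise value = 8.2500 > continuation, so V_d = 8.2500 (exercise)
Node 0 (S = 55): continuation = 1/1.02·[0.5667·0.5257 + 0.4333·8.2500] = 3.7970; exercise value = 0.0000 ≤ continuation, so V_0 = 3.7970

$3.80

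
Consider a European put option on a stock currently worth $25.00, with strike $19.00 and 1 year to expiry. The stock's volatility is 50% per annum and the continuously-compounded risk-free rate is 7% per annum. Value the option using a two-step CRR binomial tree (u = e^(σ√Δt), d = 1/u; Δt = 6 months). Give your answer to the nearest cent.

CRR parameters: u = e^(σ√Δt) = e^(0.5·√0.5) = 1.4241, d = 1/u = 0.7022
Per-period rate: rΔt = 0.07·0.5 = 0.035, so R = e^0.035 = 1.0356
Risk-neutral probability p = (e^0.035 − 0.7022)/(1.4241 − 0.7022) = 0.3334/0.7219 = 0.4619
Terminal stock prices: S_uu = 50.7, S_ud = 25, S_dd = 12.33
Terminal payoffs (K − S): max(-31.7, 0) = 0, max(-6, 0) = 0, max(6.673, 0) = 6.673
Node u (S = 35.6): V_u = e^(−0.035)·[0.4619·0.0000 + 0.5381·0.0000] = 0.0000
Node d (S = 17.55): V_d = e^(−0.035)·[0.4619·0.0000 + 0.5381·6.6733] = 3.4676
Node 0 (S = 25): V_0 = e^(−0.035)·[0.4619·0.0000 + 0.5381·3.4676] = 1.8019

$1.80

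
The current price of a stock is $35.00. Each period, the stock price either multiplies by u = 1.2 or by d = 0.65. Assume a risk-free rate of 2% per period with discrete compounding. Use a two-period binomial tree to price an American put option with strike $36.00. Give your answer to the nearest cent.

$6.09

Risk-neutral probability p = (1 + 0.02 − 0.65)/(1.2 − 0.65) = 0.3700/0.5500 = 0.6727
Terminal stock prices: S_uu = 50.4, S_ud = 27.3, S_dd = 14.79
Terminal payoffs (K − S): max(-14.4, 0) = 0, max(8.7, 0) = 8.7, max(21.21, 0) = 21.21
Node u (S = 42): continuation = 1/1.02·[0.6727·0.0000 + 0.3273·8.7000] = 2.7914; exercise value = 0.0000 ≤ continuation, so V_u = 2.7914
Node d (S = 22.75): continuation = 1/1.02·[0.6727·8.7000 + 0.3273·21.2125] = 12.5441; exercise value = 13.2500 > continuation, so V_d = 13.2500 (exercise)
Node 0 (S = 35): continuation = 1/1.02·[0.6727·2.7914 + 0.3273·13.2500] = 6.0924; exercise value = 1.0000 ≤ continuation, so V_0 = 6.0924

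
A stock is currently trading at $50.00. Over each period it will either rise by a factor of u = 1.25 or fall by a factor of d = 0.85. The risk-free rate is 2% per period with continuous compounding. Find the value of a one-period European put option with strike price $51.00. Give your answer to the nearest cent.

$4.79

Risk-neutral probability p = (e^0.02 − 0.85)/(1.25 − 0.85) = 0.1702/0.4000 = 0.4255
Terminal stock prices: S_u = 62.5, S_d = 42.5
Terminal payoffs (K − S): max(-11.5, 0) = 0, max(8.5, 0) = 8.5
Node 0 (S = 50): V_0 = e^(−0.02)·[0.4255·0.0000 + 0.5745·8.5000] = 4.7865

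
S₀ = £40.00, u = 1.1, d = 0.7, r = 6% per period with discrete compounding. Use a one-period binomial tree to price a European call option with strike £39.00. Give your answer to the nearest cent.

£4.25

Risk-neutral probability p = (1 + 0.06 − 0.7)/(1.1 − 0.7) = 0.3600/0.4000 = 0.9000
Terminal stock prices: S_u = 44, S_d = 28
Terminal payoffs (S − K): max(5, 0) = 5, max(-11, 0) = 0
Node 0 (S = 40): V_0 = 1/1.06·[0.9000·5.0000 + 0.1000·0.0000] = 4.2453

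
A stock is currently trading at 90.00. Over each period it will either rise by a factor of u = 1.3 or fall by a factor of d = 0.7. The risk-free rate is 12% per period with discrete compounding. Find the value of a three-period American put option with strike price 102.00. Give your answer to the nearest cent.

Risk-neutral probability p = (1 + 0.12 − 0.7)/(1.3 − 0.7) = 0.4200/0.6000 = 0.7000
Terminal stock prices: S_uuu = 197.7, S_uud = 106.5, S_udd = 57.33, S_ddd = 30.87
Terminal payoffs (K − S): max(-95.73, 0) = 0, max(-4.47, 0) = 0, max(44.67, 0) = 44.67, max(71.13, 0) = 71.13
Node uu (S = 152.1): continuation = 1/1.12·[0.7000·0.0000 + 0.3000·0.0000] = 0.0000; exercise value = 0.0000 ≤ continuation, so V_uu = 0.0000
Node ud (S = 81.9): continuation = 1/1.12·[0.7000·0.0000 + 0.3000·44.6700] = 11.9652; exercise value = 20.1000 > continuation, so V_ud = 20.1000 (exercise)
Node dd (S = 44.1): continuation = 1/1.12·[0.7000·44.6700 + 0.3000·71.1300] = 46.9714; exercise value = 57.9000 > continuation, so V_dd = 57.9000 (exercise)
Node u (S = 117): continuation = 1/1.12·[0.7000·0.0000 + 0.3000·20.1000] = 5.3839; exercise value = 0.0000 ≤ continuation, so V_u = 5.3839
Node d (S = 63): continuation = 1/1.12·[0.7000·20.1000 + 0.3000·57.9000] = 28.0714; exercise value = 39.0000 > continuation, so V_d = 39.0000 (exercise)
Node 0 (S = 90): continuation = 1/1.12·[0.7000·5.3839 + 0.3000·39.0000] = 13.8114; exercise value = 12.0000 ≤ continuation, so V_0 = 13.8114

13.81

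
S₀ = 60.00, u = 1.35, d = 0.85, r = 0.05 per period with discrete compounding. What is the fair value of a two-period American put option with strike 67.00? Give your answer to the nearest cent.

Risk-neutral probability p = (1 + 0.05 − 0.85)/(1.35 − 0.85) = 0.2000/0.5000 = 0.4000
Terminal stock prices: S_uu = 109.4, S_ud = 68.85, S_dd = 43.35
Terminal payoffs (K − S): max(-42.35, 0) = 0, max(-1.85, 0) = 0, max(23.65, 0) = 23.65
Node u (S = 81): continuation = 1/1.05·[0.4000·0.0000 + 0.6000·0.0000] = 0.0000; exercise value = 0.0000 ≤ continuation, so V_u = 0.0000
Node d (S = 51): continuation = 1/1.05·[0.4000·0.0000 + 0.6000·23.6500] = 13.5143; exercise value = 16.0000 > continuation, so V_d = 16.0000 (exercise)
Node 0 (S = 60): continuation = 1/1.05·[0.4000·0.0000 + 0.6000·16.0000] = 9.1429; exercise value = 7.0000 ≤ continuation, so V_0 = 9.1429

9.14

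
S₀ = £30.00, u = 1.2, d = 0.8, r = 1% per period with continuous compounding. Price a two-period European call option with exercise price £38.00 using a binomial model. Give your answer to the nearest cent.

Risk-neutral probability p = (e^0.01 − 0.8)/(1.2 − 0.8) = 0.2101/0.4000 = 0.5251
Terminal stock prices: S_uu = 43.2, S_ud = 28.8, S_dd = 19.2
Terminal payoffs (S − K): max(5.2, 0) = 5.2, max(-9.2, 0) = 0, max(-18.8, 0) = 0
Node u (S = 36): V_u = e^(−0.01)·[0.5251·5.2000 + 0.4749·0.0000] = 2.7035
Node d (S = 24): V_d = e^(−0.01)·[0.5251·0.0000 + 0.4749·0.0000] = 0.0000
Node 0 (S = 30): V_0 = e^(−0.01)·[0.5251·2.7035 + 0.4749·0.0000] = 1.4055

£1.41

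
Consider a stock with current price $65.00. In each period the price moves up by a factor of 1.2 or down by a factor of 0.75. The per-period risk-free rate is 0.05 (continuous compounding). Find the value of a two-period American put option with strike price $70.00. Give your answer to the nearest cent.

Risk-neutral probability p = (e^0.05 − 0.75)/(1.2 − 0.75) = 0.3013/0.4500 = 0.6695
Terminal stock prices: S_uu = 93.6, S_ud = 58.5, S_dd = 36.56
Terminal payoffs (K − S): max(-23.6, 0) = 0, max(11.5, 0) = 11.5, max(33.44, 0) = 33.44
Node u (S = 78): continuation = e^(−0.05)·[0.6695·0.0000 + 0.3305·11.5000] = 3.6155; exercise value = 0.0000 ≤ continuation, so V_u = 3.6155
Node d (S = 48.75): continuation = e^(−0.05)·[0.6695·11.5000 + 0.3305·33.4375] = 17.8361; exercise value = 21.2500 > continuation, so V_d = 21.2500 (exercise)
Node 0 (S = 65): continuation = e^(−0.05)·[0.6695·3.6155 + 0.3305·21.2500] = 8.9833; exercise value = 5.0000 ≤ continuation, so V_0 = 8.9833

$8.98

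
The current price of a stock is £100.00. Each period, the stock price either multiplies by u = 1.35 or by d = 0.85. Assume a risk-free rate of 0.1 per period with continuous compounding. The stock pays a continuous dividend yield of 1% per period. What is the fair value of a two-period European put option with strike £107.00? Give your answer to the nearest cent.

Per-period risk-free factor R = e^0.1 = 1.1052; dividend-adjusted growth = e^(0.1−0.01) = 1.0942.
Risk-neutral probability p = (1.0942 − 0.85)/(1.35 − 0.85) = 0.2442/0.5000 = 0.4883
Terminal stock prices: S_uu = 182.3, S_ud = 114.8, S_dd = 72.25
Terminal payoffs (K − S): max(-75.25, 0) = 0, max(-7.75, 0) = 0, max(34.75, 0) = 34.75
Node u (S = 135): V_u = e^(−0.1)·[0.4883·0.0000 + 0.5117·0.0000] = 0.0000
Node d (S = 85): V_d = e^(−0.1)·[0.4883·0.0000 + 0.5117·34.7500] = 16.0879
Node 0 (S = 100): V_0 = e^(−0.1)·[0.4883·0.0000 + 0.5117·16.0879] = 7.4481

£7.45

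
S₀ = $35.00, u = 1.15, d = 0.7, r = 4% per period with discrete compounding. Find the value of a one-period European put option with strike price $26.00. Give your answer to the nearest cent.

$0.35

Risk-neutral probability p = (1 + 0.04 − 0.7)/(1.15 − 0.7) = 0.3400/0.4500 = 0.7556
Terminal stock prices: S_u = 40.25, S_d = 24.5
Terminal payoffs (K − S): max(-14.25, 0) = 0, max(1.5, 0) = 1.5
Node 0 (S = 35): V_0 = 1/1.04·[0.7556·0.0000 + 0.2444·1.5000] = 0.3526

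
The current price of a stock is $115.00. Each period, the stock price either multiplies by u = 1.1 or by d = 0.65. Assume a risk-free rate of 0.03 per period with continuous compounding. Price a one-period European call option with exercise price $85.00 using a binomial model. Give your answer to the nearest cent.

Risk-neutral probability p = (e^0.03 − 0.65)/(1.1 − 0.65) = 0.3805/0.4500 = 0.8455
Terminal stock prices: S_u = 126.5, S_d = 74.75
Terminal payoffs (S − K): max(41.5, 0) = 41.5, max(-10.25, 0) = 0
Node 0 (S = 115): V_0 = e^(−0.03)·[0.8455·41.5000 + 0.1545·0.0000] = 34.0494

$34.05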